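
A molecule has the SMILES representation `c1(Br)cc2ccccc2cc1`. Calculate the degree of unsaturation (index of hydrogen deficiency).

7

Atom tally by fragment:
  naphthalene ring system core → C:10 H:8
  (− 1 ring H displaced by substituents)
  + Br → Br:1
Element totals:
  C: 10
  H: 7
  Br: 1
Molecular formula: C10H7Br.
DoU = (2C + 2 + N − H − X) / 2 = (2·10 + 2 + 0 − 7 − 1) / 2 = 7.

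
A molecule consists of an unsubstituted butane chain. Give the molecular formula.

C4H10

Atom tally by fragment:
  CH3 → C:1 H:3
  CH2 → C:1 H:2
  CH2 → C:1 H:2
  CH3 → C:1 H:3
Element totals:
  C: 4
  H: 10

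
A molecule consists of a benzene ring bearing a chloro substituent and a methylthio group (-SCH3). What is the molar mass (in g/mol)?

Atom tally by fragment:
  benzene ring core → C:6 H:6
  (− 2 ring H displaced by substituents)
  + Cl → Cl:1
  + SCH3 → C:1 H:3 S:1
Element totals:
  C: 7
  H: 7
  Cl: 1
  S: 1
Molecular formula: C7H7ClS.
  M = 7(12.011) + 7(1.008) + 35.45 + 32.06
    = 84.077 + 7.056 + 35.450 + 32.060 = 158.643

158.64 g/mol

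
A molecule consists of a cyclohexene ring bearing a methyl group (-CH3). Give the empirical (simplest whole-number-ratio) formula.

Atom tally by fragment:
  cyclohexene ring core → C:6 H:10
  (− 1 ring H displaced by substituents)
  + CH3 → C:1 H:3
Element totals:
  C: 7
  H: 12
Molecular formula: C7H12.
gcd of subscripts (7, 12) = 1, so the empirical formula equals the molecular formula.

C7H12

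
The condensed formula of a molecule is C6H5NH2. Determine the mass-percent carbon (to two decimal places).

Element totals:
  C: 6
  H: 7
  N: 1
Molecular formula: C6H7N.
Molar mass = 93.129 g/mol.
Mass from C: 6 × 12.011 = 72.066 g/mol.
%C = 72.066 / 93.129 × 100 = 77.38%.

77.38%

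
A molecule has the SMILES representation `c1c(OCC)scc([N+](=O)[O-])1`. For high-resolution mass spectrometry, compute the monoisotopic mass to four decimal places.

Atom tally by fragment:
  thiophene ring core → C:4 H:4 S:1
  (− 2 ring H displaced by substituents)
  + OC2H5 → C:2 H:5 O:1
  + NO2 → N:1 O:2
Element totals:
  C: 6
  H: 7
  N: 1
  O: 3
  S: 1
Molecular formula: C6H7NO3S.
  M = 6(12.0) + 7(1.007825) + 14.003074 + 3(15.994915) + 31.972071
    = 72.000000 + 7.054775 + 14.003074 + 47.984745 + 31.972071 = 173.014665

173.0147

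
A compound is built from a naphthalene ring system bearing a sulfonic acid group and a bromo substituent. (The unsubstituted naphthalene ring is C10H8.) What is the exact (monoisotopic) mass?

Atom tally by fragment:
  naphthalene ring system core → C:10 H:8
  (− 2 ring H displaced by substituents)
  + SO3H → S:1 O:3 H:1
  + Br → Br:1
Element totals:
  C: 10
  H: 7
  Br: 1
  O: 3
  S: 1
Molecular formula: C10H7BrO3S.
  M = 10(12.0) + 7(1.007825) + 78.918338 + 3(15.994915) + 31.972071
    = 120.000000 + 7.054775 + 78.918338 + 47.984745 + 31.972071 = 285.929929

285.9299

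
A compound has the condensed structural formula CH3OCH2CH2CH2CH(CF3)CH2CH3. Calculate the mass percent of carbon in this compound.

Element totals:
  C: 8
  H: 15
  F: 3
  O: 1
Molecular formula: C8H15F3O.
Molar mass = 184.201 g/mol.
Mass from C: 8 × 12.011 = 96.088 g/mol.
%C = 96.088 / 184.201 × 100 = 52.16%.

52.16%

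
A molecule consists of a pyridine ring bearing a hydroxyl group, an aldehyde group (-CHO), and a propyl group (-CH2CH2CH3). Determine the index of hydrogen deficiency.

Atom tally by fragment:
  pyridine ring core → C:5 H:5 N:1
  (− 3 ring H displaced by substituents)
  + OH → O:1 H:1
  + CHO → C:1 H:1 O:1
  + CH2CH2CH3 → C:3 H:7
Element totals:
  C: 9
  H: 11
  N: 1
  O: 2
Molecular formula: C9H11NO2.
DoU = (2C + 2 + N − H − X) / 2 = (2·9 + 2 + 1 − 11 − 0) / 2 = 5.

5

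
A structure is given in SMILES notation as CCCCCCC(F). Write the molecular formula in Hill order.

C7H15F

Atom tally by fragment:
  CH3 → C:1 H:3
  CH2 → C:1 H:2
  CH2 → C:1 H:2
  CH2 → C:1 H:2
  CH2 → C:1 H:2
  CH2 → C:1 H:2
  CH2F → C:1 H:2 F:1
Element totals:
  C: 7
  H: 15
  F: 1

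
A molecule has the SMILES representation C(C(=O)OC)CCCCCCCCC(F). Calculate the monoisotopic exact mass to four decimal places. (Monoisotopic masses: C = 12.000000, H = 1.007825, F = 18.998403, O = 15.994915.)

Atom tally by fragment:
  CH3OOCCH2 → C:3 H:5 O:2
  CH2 → C:1 H:2
  CH2 → C:1 H:2
  CH2 → C:1 H:2
  CH2 → C:1 H:2
  CH2 → C:1 H:2
  CH2 → C:1 H:2
  CH2 → C:1 H:2
  CH2 → C:1 H:2
  CH2F → C:1 H:2 F:1
Element totals:
  C: 12
  H: 23
  F: 1
  O: 2
Molecular formula: C12H23FO2.
  M = 12(12.0) + 23(1.007825) + 18.998403 + 2(15.994915)
    = 144.000000 + 23.179975 + 18.998403 + 31.989830 = 218.168208

218.1682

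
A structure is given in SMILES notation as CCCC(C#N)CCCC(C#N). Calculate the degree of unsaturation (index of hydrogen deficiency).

Atom tally by fragment:
  CH3 → C:1 H:3
  CH2 → C:1 H:2
  CH2 → C:1 H:2
  CH(CN) → C:2 H:1 N:1
  CH2 → C:1 H:2
  CH2 → C:1 H:2
  CH2 → C:1 H:2
  CH2CN → C:2 H:2 N:1
Element totals:
  C: 10
  H: 16
  N: 2
Molecular formula: C10H16N2.
DoU = (2C + 2 + N − H − X) / 2 = (2·10 + 2 + 2 − 16 − 0) / 2 = 4.

4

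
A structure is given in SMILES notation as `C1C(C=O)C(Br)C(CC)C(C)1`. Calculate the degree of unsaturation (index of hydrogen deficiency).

Atom tally by fragment:
  cyclopentane ring core → C:5 H:10
  (− 4 ring H displaced by substituents)
  + CHO → C:1 H:1 O:1
  + Br → Br:1
  + C2H5 → C:2 H:5
  + CH3 → C:1 H:3
Element totals:
  C: 9
  H: 15
  Br: 1
  O: 1
Molecular formula: C9H15BrO.
DoU = (2C + 2 + N − H − X) / 2 = (2·9 + 2 + 0 − 15 − 1) / 2 = 2.

2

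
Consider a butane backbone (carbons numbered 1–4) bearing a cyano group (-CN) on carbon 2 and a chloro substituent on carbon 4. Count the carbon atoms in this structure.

Atom tally by fragment:
  CH3 → C:1 H:3
  CH(CN) → C:2 H:1 N:1
  CH2 → C:1 H:2
  CH2Cl → C:1 H:2 Cl:1
Element totals:
  C: 5
  H: 8
  Cl: 1
  N: 1

5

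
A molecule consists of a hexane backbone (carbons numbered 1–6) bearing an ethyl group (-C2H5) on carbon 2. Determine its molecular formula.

C8H18

Atom tally by fragment:
  CH3 → C:1 H:3
  CH(C2H5) → C:3 H:6
  CH2 → C:1 H:2
  CH2 → C:1 H:2
  CH2 → C:1 H:2
  CH3 → C:1 H:3
Element totals:
  C: 8
  H: 18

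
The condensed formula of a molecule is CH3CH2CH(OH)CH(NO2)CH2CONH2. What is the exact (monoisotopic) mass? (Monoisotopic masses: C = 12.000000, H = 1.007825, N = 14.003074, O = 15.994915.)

Atom tally by fragment:
  CH3 → C:1 H:3
  CH2 → C:1 H:2
  CH(OH) → C:1 H:2 O:1
  CH(NO2) → C:1 H:1 N:1 O:2
  CH2CONH2 → C:2 H:4 O:1 N:1
Element totals:
  C: 6
  H: 12
  N: 2
  O: 4
Molecular formula: C6H12N2O4.
  M = 6(12.0) + 12(1.007825) + 2(14.003074) + 4(15.994915)
    = 72.000000 + 12.093900 + 28.006148 + 63.979660 = 176.079708

176.0797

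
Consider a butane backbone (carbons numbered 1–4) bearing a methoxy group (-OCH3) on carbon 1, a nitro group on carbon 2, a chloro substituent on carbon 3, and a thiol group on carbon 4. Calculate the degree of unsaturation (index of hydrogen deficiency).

Atom tally by fragment:
  CH3OCH2 → C:2 H:5 O:1
  CH(NO2) → C:1 H:1 N:1 O:2
  CH(Cl) → C:1 H:1 Cl:1
  CH2SH → C:1 H:3 S:1
Element totals:
  C: 5
  H: 10
  Cl: 1
  N: 1
  O: 3
  S: 1
Molecular formula: C5H10ClNO3S.
DoU = (2C + 2 + N − H − X) / 2 = (2·5 + 2 + 1 − 10 − 1) / 2 = 1.

1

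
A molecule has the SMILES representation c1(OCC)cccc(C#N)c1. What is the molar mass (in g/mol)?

147.18 g/mol

Atom tally by fragment:
  benzene ring core → C:6 H:6
  (− 2 ring H displaced by substituents)
  + OC2H5 → C:2 H:5 O:1
  + CN → C:1 N:1
Element totals:
  C: 9
  H: 9
  N: 1
  O: 1
Molecular formula: C9H9NO.
  M = 9(12.011) + 9(1.008) + 14.007 + 15.999
    = 108.099 + 9.072 + 14.007 + 15.999 = 147.177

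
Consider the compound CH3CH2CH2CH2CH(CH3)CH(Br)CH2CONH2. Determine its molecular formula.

Element totals:
  C: 9
  H: 18
  Br: 1
  N: 1
  O: 1

C9H18BrNO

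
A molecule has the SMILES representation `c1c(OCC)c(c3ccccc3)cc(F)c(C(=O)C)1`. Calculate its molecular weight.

258.29 g/mol

Atom tally by fragment:
  benzene ring core → C:6 H:6
  (− 4 ring H displaced by substituents)
  + OC2H5 → C:2 H:5 O:1
  + C6H5 → C:6 H:5
  + F → F:1
  + COCH3 → C:2 H:3 O:1
Element totals:
  C: 16
  H: 15
  F: 1
  O: 2
Molecular formula: C16H15FO2.
  M = 16(12.011) + 15(1.008) + 18.998 + 2(15.999)
    = 192.176 + 15.120 + 18.998 + 31.998 = 258.292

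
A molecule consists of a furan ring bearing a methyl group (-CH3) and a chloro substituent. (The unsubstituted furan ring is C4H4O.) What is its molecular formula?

C5H5ClO

Atom tally by fragment:
  furan ring core → C:4 H:4 O:1
  (− 2 ring H displaced by substituents)
  + CH3 → C:1 H:3
  + Cl → Cl:1
Element totals:
  C: 5
  H: 5
  Cl: 1
  O: 1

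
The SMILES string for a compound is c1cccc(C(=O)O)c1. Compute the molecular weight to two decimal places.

122.12 g/mol

Atom tally by fragment:
  benzene ring core → C:6 H:6
  (− 1 ring H displaced by substituents)
  + COOH → C:1 H:1 O:2
Element totals:
  C: 7
  H: 6
  O: 2
Molecular formula: C7H6O2.
  M = 7(12.011) + 6(1.008) + 2(15.999)
    = 84.077 + 6.048 + 31.998 = 122.123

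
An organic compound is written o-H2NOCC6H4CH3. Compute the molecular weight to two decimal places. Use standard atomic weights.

135.17 g/mol

Atom tally by fragment:
  benzene ring core → C:6 H:6
  (− 2 ring H displaced by substituents)
  + CONH2 → C:1 H:2 O:1 N:1
  + CH3 → C:1 H:3
Element totals:
  C: 8
  H: 9
  N: 1
  O: 1
Molecular formula: C8H9NO.
  M = 8(12.011) + 9(1.008) + 14.007 + 15.999
    = 96.088 + 9.072 + 14.007 + 15.999 = 135.166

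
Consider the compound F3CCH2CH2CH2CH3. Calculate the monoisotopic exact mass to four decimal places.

126.0656

Element totals:
  C: 5
  H: 9
  F: 3
Molecular formula: C5H9F3.
  M = 5(12.0) + 9(1.007825) + 3(18.998403)
    = 60.000000 + 9.070425 + 56.995209 = 126.065634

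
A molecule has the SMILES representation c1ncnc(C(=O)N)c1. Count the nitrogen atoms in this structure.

Atom tally by fragment:
  pyrimidine ring core → C:4 H:4 N:2
  (− 1 ring H displaced by substituents)
  + CONH2 → C:1 H:2 O:1 N:1
Element totals:
  C: 5
  H: 5
  N: 3
  O: 1

3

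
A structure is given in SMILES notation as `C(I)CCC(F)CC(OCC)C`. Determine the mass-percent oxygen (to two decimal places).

Atom tally by fragment:
  ICH2 → C:1 H:2 I:1
  CH2 → C:1 H:2
  CH2 → C:1 H:2
  CH(F) → C:1 H:1 F:1
  CH2 → C:1 H:2
  CH(OC2H5) → C:3 H:6 O:1
  CH3 → C:1 H:3
Element totals:
  C: 9
  H: 18
  F: 1
  I: 1
  O: 1
Molecular formula: C9H18FIO.
Molar mass = 288.144 g/mol.
Mass from O: 1 × 15.999 = 15.999 g/mol.
%O = 15.999 / 288.144 × 100 = 5.55%.

5.55%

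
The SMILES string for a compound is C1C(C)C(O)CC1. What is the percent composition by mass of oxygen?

Atom tally by fragment:
  cyclopentane ring core → C:5 H:10
  (− 2 ring H displaced by substituents)
  + CH3 → C:1 H:3
  + OH → O:1 H:1
Element totals:
  C: 6
  H: 12
  O: 1
Molecular formula: C6H12O.
Molar mass = 100.161 g/mol.
Mass from O: 1 × 15.999 = 15.999 g/mol.
%O = 15.999 / 100.161 × 100 = 15.97%.

15.97%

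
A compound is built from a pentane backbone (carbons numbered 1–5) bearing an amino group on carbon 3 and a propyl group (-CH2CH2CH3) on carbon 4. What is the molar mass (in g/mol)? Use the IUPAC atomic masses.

Atom tally by fragment:
  CH3 → C:1 H:3
  CH2 → C:1 H:2
  CH(NH2) → C:1 H:3 N:1
  CH(CH2CH2CH3) → C:4 H:8
  CH3 → C:1 H:3
Element totals:
  C: 8
  H: 19
  N: 1
Molecular formula: C8H19N.
  M = 8(12.011) + 19(1.008) + 14.007
    = 96.088 + 19.152 + 14.007 = 129.247

129.25 g/mol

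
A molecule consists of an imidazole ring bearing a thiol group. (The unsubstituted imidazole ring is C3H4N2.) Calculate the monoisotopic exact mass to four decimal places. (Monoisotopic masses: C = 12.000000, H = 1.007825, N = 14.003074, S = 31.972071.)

100.0095

Atom tally by fragment:
  imidazole ring core → C:3 H:4 N:2
  (− 1 ring H displaced by substituents)
  + SH → S:1 H:1
Element totals:
  C: 3
  H: 4
  N: 2
  S: 1
Molecular formula: C3H4N2S.
  M = 3(12.0) + 4(1.007825) + 2(14.003074) + 31.972071
    = 36.000000 + 4.031300 + 28.006148 + 31.972071 = 100.009519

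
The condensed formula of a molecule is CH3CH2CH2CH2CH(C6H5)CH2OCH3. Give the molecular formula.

C13H20O

Atom tally by fragment:
  CH3 → C:1 H:3
  CH2 → C:1 H:2
  CH2 → C:1 H:2
  CH2 → C:1 H:2
  CH(C6H5) → C:7 H:6
  CH2OCH3 → C:2 H:5 O:1
Element totals:
  C: 13
  H: 20
  O: 1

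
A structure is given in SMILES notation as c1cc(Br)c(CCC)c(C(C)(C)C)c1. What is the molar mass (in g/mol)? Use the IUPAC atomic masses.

255.20 g/mol

Atom tally by fragment:
  benzene ring core → C:6 H:6
  (− 3 ring H displaced by substituents)
  + Br → Br:1
  + CH2CH2CH3 → C:3 H:7
  + C(CH3)3 → C:4 H:9
Element totals:
  C: 13
  H: 19
  Br: 1
Molecular formula: C13H19Br.
  M = 13(12.011) + 19(1.008) + 79.904
    = 156.143 + 19.152 + 79.904 = 255.199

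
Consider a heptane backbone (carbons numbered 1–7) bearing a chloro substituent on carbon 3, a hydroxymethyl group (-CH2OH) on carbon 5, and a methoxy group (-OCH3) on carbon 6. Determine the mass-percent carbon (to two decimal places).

55.52%

Atom tally by fragment:
  CH3 → C:1 H:3
  CH2 → C:1 H:2
  CH(Cl) → C:1 H:1 Cl:1
  CH2 → C:1 H:2
  CH(CH2OH) → C:2 H:4 O:1
  CH(OCH3) → C:2 H:4 O:1
  CH3 → C:1 H:3
Element totals:
  C: 9
  H: 19
  Cl: 1
  O: 2
Molecular formula: C9H19ClO2.
Molar mass = 194.699 g/mol.
Mass from C: 9 × 12.011 = 108.099 g/mol.
%C = 108.099 / 194.699 × 100 = 55.52%.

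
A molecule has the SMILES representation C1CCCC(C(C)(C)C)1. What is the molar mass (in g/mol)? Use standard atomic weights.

Atom tally by fragment:
  cyclopentane ring core → C:5 H:10
  (− 1 ring H displaced by substituents)
  + C(CH3)3 → C:4 H:9
Element totals:
  C: 9
  H: 18
Molecular formula: C9H18.
  M = 9(12.011) + 18(1.008)
    = 108.099 + 18.144 = 126.243

126.24 g/mol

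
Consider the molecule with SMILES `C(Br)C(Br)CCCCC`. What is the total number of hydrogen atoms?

14

Atom tally by fragment:
  BrCH2 → C:1 H:2 Br:1
  CH(Br) → C:1 H:1 Br:1
  CH2 → C:1 H:2
  CH2 → C:1 H:2
  CH2 → C:1 H:2
  CH2 → C:1 H:2
  CH3 → C:1 H:3
Element totals:
  C: 7
  H: 14
  Br: 2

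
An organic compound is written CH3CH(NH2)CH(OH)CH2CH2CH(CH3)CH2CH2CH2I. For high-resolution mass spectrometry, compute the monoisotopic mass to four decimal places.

299.0746

Atom tally by fragment:
  CH3 → C:1 H:3
  CH(NH2) → C:1 H:3 N:1
  CH(OH) → C:1 H:2 O:1
  CH2 → C:1 H:2
  CH2 → C:1 H:2
  CH(CH3) → C:2 H:4
  CH2 → C:1 H:2
  CH2 → C:1 H:2
  CH2I → C:1 H:2 I:1
Element totals:
  C: 10
  H: 22
  I: 1
  N: 1
  O: 1
Molecular formula: C10H22INO.
  M = 10(12.0) + 22(1.007825) + 126.904472 + 14.003074 + 15.994915
    = 120.000000 + 22.172150 + 126.904472 + 14.003074 + 15.994915 = 299.074611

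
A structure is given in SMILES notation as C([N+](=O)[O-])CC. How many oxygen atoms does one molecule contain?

2

Atom tally by fragment:
  O2NCH2 → C:1 H:2 N:1 O:2
  CH2 → C:1 H:2
  CH3 → C:1 H:3
Element totals:
  C: 3
  H: 7
  N: 1
  O: 2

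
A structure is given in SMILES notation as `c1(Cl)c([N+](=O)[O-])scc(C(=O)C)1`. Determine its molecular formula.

C6H4ClNO3S

Atom tally by fragment:
  thiophene ring core → C:4 H:4 S:1
  (− 3 ring H displaced by substituents)
  + Cl → Cl:1
  + NO2 → N:1 O:2
  + COCH3 → C:2 H:3 O:1
Element totals:
  C: 6
  H: 4
  Cl: 1
  N: 1
  O: 3
  S: 1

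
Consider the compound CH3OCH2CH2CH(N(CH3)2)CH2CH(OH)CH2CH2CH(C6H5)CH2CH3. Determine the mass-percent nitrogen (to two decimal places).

Atom tally by fragment:
  CH3OCH2 → C:2 H:5 O:1
  CH2 → C:1 H:2
  CH(N(CH3)2) → C:3 H:7 N:1
  CH2 → C:1 H:2
  CH(OH) → C:1 H:2 O:1
  CH2 → C:1 H:2
  CH2 → C:1 H:2
  CH(C6H5) → C:7 H:6
  CH2 → C:1 H:2
  CH3 → C:1 H:3
Element totals:
  C: 19
  H: 33
  N: 1
  O: 2
Molecular formula: C19H33NO2.
Molar mass = 307.478 g/mol.
Mass from N: 1 × 14.007 = 14.007 g/mol.
%N = 14.007 / 307.478 × 100 = 4.56%.

4.56%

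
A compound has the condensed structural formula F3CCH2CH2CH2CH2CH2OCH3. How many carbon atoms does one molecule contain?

Atom tally by fragment:
  F3CCH2 → C:2 H:2 F:3
  CH2 → C:1 H:2
  CH2 → C:1 H:2
  CH2 → C:1 H:2
  CH2OCH3 → C:2 H:5 O:1
Element totals:
  C: 7
  H: 13
  F: 3
  O: 1

7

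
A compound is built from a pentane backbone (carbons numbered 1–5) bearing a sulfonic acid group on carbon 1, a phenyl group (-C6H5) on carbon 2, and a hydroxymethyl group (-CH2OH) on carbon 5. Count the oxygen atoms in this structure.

4

Atom tally by fragment:
  HO3SCH2 → C:1 H:3 S:1 O:3
  CH(C6H5) → C:7 H:6
  CH2 → C:1 H:2
  CH2 → C:1 H:2
  CH2CH2OH → C:2 H:5 O:1
Element totals:
  C: 12
  H: 18
  O: 4
  S: 1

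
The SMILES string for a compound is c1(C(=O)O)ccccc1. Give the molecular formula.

C7H6O2

Atom tally by fragment:
  benzene ring core → C:6 H:6
  (− 1 ring H displaced by substituents)
  + COOH → C:1 H:1 O:2
Element totals:
  C: 7
  H: 6
  O: 2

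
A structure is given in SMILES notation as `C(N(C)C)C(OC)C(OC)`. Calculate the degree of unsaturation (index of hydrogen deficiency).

0

Atom tally by fragment:
  (CH3)2NCH2 → C:3 H:8 N:1
  CH(OCH3) → C:2 H:4 O:1
  CH2OCH3 → C:2 H:5 O:1
Element totals:
  C: 7
  H: 17
  N: 1
  O: 2
Molecular formula: C7H17NO2.
DoU = (2C + 2 + N − H − X) / 2 = (2·7 + 2 + 1 − 17 − 0) / 2 = 0.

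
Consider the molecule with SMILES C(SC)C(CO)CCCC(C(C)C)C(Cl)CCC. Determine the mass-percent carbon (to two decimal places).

Atom tally by fragment:
  CH3SCH2 → C:2 H:5 S:1
  CH(CH2OH) → C:2 H:4 O:1
  CH2 → C:1 H:2
  CH2 → C:1 H:2
  CH2 → C:1 H:2
  CH(CH(CH3)2) → C:4 H:8
  CH(Cl) → C:1 H:1 Cl:1
  CH2 → C:1 H:2
  CH2 → C:1 H:2
  CH3 → C:1 H:3
Element totals:
  C: 15
  H: 31
  Cl: 1
  O: 1
  S: 1
Molecular formula: C15H31ClOS.
Molar mass = 294.922 g/mol.
Mass from C: 15 × 12.011 = 180.165 g/mol.
%C = 180.165 / 294.922 × 100 = 61.09%.

61.09%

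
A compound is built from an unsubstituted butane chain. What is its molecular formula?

C4H10

Atom tally by fragment:
  CH3 → C:1 H:3
  CH2 → C:1 H:2
  CH2 → C:1 H:2
  CH3 → C:1 H:3
Element totals:
  C: 4
  H: 10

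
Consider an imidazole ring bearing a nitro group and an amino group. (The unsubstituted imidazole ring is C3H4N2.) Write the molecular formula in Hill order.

C3H4N4O2

Atom tally by fragment:
  imidazole ring core → C:3 H:4 N:2
  (− 2 ring H displaced by substituents)
  + NO2 → N:1 O:2
  + NH2 → N:1 H:2
Element totals:
  C: 3
  H: 4
  N: 4
  O: 2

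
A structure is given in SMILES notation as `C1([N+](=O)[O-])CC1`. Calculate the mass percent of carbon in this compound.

Atom tally by fragment:
  cyclopropane ring core → C:3 H:6
  (− 1 ring H displaced by substituents)
  + NO2 → N:1 O:2
Element totals:
  C: 3
  H: 5
  N: 1
  O: 2
Molecular formula: C3H5NO2.
Molar mass = 87.078 g/mol.
Mass from C: 3 × 12.011 = 36.033 g/mol.
%C = 36.033 / 87.078 × 100 = 41.38%.

41.38%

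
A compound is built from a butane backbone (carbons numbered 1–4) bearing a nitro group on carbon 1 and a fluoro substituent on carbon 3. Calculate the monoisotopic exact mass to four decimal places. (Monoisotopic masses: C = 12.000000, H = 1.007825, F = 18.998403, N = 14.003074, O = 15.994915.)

Atom tally by fragment:
  O2NCH2 → C:1 H:2 N:1 O:2
  CH2 → C:1 H:2
  CH(F) → C:1 H:1 F:1
  CH3 → C:1 H:3
Element totals:
  C: 4
  H: 8
  F: 1
  N: 1
  O: 2
Molecular formula: C4H8FNO2.
  M = 4(12.0) + 8(1.007825) + 18.998403 + 14.003074 + 2(15.994915)
    = 48.000000 + 8.062600 + 18.998403 + 14.003074 + 31.989830 = 121.053907

121.0539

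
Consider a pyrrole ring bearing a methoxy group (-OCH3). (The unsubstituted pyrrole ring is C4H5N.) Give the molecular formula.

Atom tally by fragment:
  pyrrole ring core → C:4 H:5 N:1
  (− 1 ring H displaced by substituents)
  + OCH3 → C:1 H:3 O:1
Element totals:
  C: 5
  H: 7
  N: 1
  O: 1

C5H7NO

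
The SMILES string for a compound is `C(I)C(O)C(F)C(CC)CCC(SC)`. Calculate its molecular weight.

334.23 g/mol

Atom tally by fragment:
  ICH2 → C:1 H:2 I:1
  CH(OH) → C:1 H:2 O:1
  CH(F) → C:1 H:1 F:1
  CH(C2H5) → C:3 H:6
  CH2 → C:1 H:2
  CH2 → C:1 H:2
  CH2SCH3 → C:2 H:5 S:1
Element totals:
  C: 10
  H: 20
  F: 1
  I: 1
  O: 1
  S: 1
Molecular formula: C10H20FIOS.
  M = 10(12.011) + 20(1.008) + 18.998 + 126.904 + 15.999 + 32.06
    = 120.110 + 20.160 + 18.998 + 126.904 + 15.999 + 32.060 = 334.231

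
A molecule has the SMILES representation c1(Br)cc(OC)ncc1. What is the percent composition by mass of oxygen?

Atom tally by fragment:
  pyridine ring core → C:5 H:5 N:1
  (− 2 ring H displaced by substituents)
  + Br → Br:1
  + OCH3 → C:1 H:3 O:1
Element totals:
  C: 6
  H: 6
  Br: 1
  N: 1
  O: 1
Molecular formula: C6H6BrNO.
Molar mass = 188.024 g/mol.
Mass from O: 1 × 15.999 = 15.999 g/mol.
%O = 15.999 / 188.024 × 100 = 8.51%.

8.51%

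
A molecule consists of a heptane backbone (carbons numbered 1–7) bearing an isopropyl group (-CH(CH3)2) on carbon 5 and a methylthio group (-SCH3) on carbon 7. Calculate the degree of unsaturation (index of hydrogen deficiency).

Atom tally by fragment:
  CH3 → C:1 H:3
  CH2 → C:1 H:2
  CH2 → C:1 H:2
  CH2 → C:1 H:2
  CH(CH(CH3)2) → C:4 H:8
  CH2 → C:1 H:2
  CH2SCH3 → C:2 H:5 S:1
Element totals:
  C: 11
  H: 24
  S: 1
Molecular formula: C11H24S.
DoU = (2C + 2 + N − H − X) / 2 = (2·11 + 2 + 0 − 24 − 0) / 2 = 0.

0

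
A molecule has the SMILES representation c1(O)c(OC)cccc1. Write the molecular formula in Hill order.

Atom tally by fragment:
  benzene ring core → C:6 H:6
  (− 2 ring H displaced by substituents)
  + OH → O:1 H:1
  + OCH3 → C:1 H:3 O:1
Element totals:
  C: 7
  H: 8
  O: 2

C7H8O2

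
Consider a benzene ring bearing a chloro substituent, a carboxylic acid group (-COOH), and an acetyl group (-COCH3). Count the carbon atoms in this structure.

Atom tally by fragment:
  benzene ring core → C:6 H:6
  (− 3 ring H displaced by substituents)
  + Cl → Cl:1
  + COOH → C:1 H:1 O:2
  + COCH3 → C:2 H:3 O:1
Element totals:
  C: 9
  H: 7
  Cl: 1
  O: 3

9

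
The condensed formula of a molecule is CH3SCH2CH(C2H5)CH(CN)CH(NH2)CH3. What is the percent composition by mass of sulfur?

Element totals:
  C: 9
  H: 18
  N: 2
  S: 1
Molecular formula: C9H18N2S.
Molar mass = 186.317 g/mol.
Mass from S: 1 × 32.06 = 32.060 g/mol.
%S = 32.060 / 186.317 × 100 = 17.21%.

17.21%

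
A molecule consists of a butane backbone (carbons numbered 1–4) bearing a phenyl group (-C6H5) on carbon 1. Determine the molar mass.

134.22 g/mol

Atom tally by fragment:
  C6H5CH2 → C:7 H:7
  CH2 → C:1 H:2
  CH2 → C:1 H:2
  CH3 → C:1 H:3
Element totals:
  C: 10
  H: 14
Molecular formula: C10H14.
  M = 10(12.011) + 14(1.008)
    = 120.110 + 14.112 = 134.222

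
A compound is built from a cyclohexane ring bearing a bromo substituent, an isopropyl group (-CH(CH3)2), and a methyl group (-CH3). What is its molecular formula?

C10H19Br

Atom tally by fragment:
  cyclohexane ring core → C:6 H:12
  (− 3 ring H displaced by substituents)
  + Br → Br:1
  + CH(CH3)2 → C:3 H:7
  + CH3 → C:1 H:3
Element totals:
  C: 10
  H: 19
  Br: 1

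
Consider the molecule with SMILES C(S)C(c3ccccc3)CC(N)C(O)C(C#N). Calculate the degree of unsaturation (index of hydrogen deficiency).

6

Atom tally by fragment:
  HSCH2 → C:1 H:3 S:1
  CH(C6H5) → C:7 H:6
  CH2 → C:1 H:2
  CH(NH2) → C:1 H:3 N:1
  CH(OH) → C:1 H:2 O:1
  CH2CN → C:2 H:2 N:1
Element totals:
  C: 13
  H: 18
  N: 2
  O: 1
  S: 1
Molecular formula: C13H18N2OS.
DoU = (2C + 2 + N − H − X) / 2 = (2·13 + 2 + 2 − 18 − 0) / 2 = 6.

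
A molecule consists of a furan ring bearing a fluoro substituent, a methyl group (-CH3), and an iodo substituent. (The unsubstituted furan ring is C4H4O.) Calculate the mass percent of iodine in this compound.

Atom tally by fragment:
  furan ring core → C:4 H:4 O:1
  (− 3 ring H displaced by substituents)
  + F → F:1
  + CH3 → C:1 H:3
  + I → I:1
Element totals:
  C: 5
  H: 4
  F: 1
  I: 1
  O: 1
Molecular formula: C5H4FIO.
Molar mass = 225.988 g/mol.
Mass from I: 1 × 126.904 = 126.904 g/mol.
%I = 126.904 / 225.988 × 100 = 56.16%.

56.16%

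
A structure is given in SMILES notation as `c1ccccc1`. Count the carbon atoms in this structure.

Atom tally by fragment:
  benzene ring core → C:6 H:6
Element totals:
  C: 6
  H: 6

6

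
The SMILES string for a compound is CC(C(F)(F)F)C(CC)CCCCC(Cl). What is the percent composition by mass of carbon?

53.99%

Atom tally by fragment:
  CH3 → C:1 H:3
  CH(CF3) → C:2 H:1 F:3
  CH(C2H5) → C:3 H:6
  CH2 → C:1 H:2
  CH2 → C:1 H:2
  CH2 → C:1 H:2
  CH2 → C:1 H:2
  CH2Cl → C:1 H:2 Cl:1
Element totals:
  C: 11
  H: 20
  Cl: 1
  F: 3
Molecular formula: C11H20ClF3.
Molar mass = 244.725 g/mol.
Mass from C: 11 × 12.011 = 132.121 g/mol.
%C = 132.121 / 244.725 × 100 = 53.99%.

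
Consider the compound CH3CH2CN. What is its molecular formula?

Element totals:
  C: 3
  H: 5
  N: 1

C3H5N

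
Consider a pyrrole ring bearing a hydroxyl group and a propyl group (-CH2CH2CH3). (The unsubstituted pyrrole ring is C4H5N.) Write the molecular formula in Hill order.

Atom tally by fragment:
  pyrrole ring core → C:4 H:5 N:1
  (− 2 ring H displaced by substituents)
  + OH → O:1 H:1
  + CH2CH2CH3 → C:3 H:7
Element totals:
  C: 7
  H: 11
  N: 1
  O: 1

C7H11NO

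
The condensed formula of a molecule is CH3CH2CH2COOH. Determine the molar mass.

Atom tally by fragment:
  CH3 → C:1 H:3
  CH2 → C:1 H:2
  CH2COOH → C:2 H:3 O:2
Element totals:
  C: 4
  H: 8
  O: 2
Molecular formula: C4H8O2.
  M = 4(12.011) + 8(1.008) + 2(15.999)
    = 48.044 + 8.064 + 31.998 = 88.106

88.11 g/mol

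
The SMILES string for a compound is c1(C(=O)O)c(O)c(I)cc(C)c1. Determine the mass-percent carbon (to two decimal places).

34.56%

Atom tally by fragment:
  benzene ring core → C:6 H:6
  (− 4 ring H displaced by substituents)
  + COOH → C:1 H:1 O:2
  + OH → O:1 H:1
  + I → I:1
  + CH3 → C:1 H:3
Element totals:
  C: 8
  H: 7
  I: 1
  O: 3
Molecular formula: C8H7IO3.
Molar mass = 278.045 g/mol.
Mass from C: 8 × 12.011 = 96.088 g/mol.
%C = 96.088 / 278.045 × 100 = 34.56%.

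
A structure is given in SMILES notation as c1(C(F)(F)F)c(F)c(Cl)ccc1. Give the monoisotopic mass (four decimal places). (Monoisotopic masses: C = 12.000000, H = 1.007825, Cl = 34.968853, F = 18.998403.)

197.9859

Atom tally by fragment:
  benzene ring core → C:6 H:6
  (− 3 ring H displaced by substituents)
  + CF3 → C:1 F:3
  + F → F:1
  + Cl → Cl:1
Element totals:
  C: 7
  H: 3
  Cl: 1
  F: 4
Molecular formula: C7H3ClF4.
  M = 7(12.0) + 3(1.007825) + 34.968853 + 4(18.998403)
    = 84.000000 + 3.023475 + 34.968853 + 75.993612 = 197.985940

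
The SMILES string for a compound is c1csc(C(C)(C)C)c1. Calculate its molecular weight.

Atom tally by fragment:
  thiophene ring core → C:4 H:4 S:1
  (− 1 ring H displaced by substituents)
  + C(CH3)3 → C:4 H:9
Element totals:
  C: 8
  H: 12
  S: 1
Molecular formula: C8H12S.
  M = 8(12.011) + 12(1.008) + 32.06
    = 96.088 + 12.096 + 32.060 = 140.244

140.24 g/mol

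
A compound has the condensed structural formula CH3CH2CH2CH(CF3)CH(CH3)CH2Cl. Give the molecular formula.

Atom tally by fragment:
  CH3 → C:1 H:3
  CH2 → C:1 H:2
  CH2 → C:1 H:2
  CH(CF3) → C:2 H:1 F:3
  CH(CH3) → C:2 H:4
  CH2Cl → C:1 H:2 Cl:1
Element totals:
  C: 8
  H: 14
  Cl: 1
  F: 3

C8H14ClF3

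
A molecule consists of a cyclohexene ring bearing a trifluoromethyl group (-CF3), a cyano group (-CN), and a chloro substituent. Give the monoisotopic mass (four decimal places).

Atom tally by fragment:
  cyclohexene ring core → C:6 H:10
  (− 3 ring H displaced by substituents)
  + CF3 → C:1 F:3
  + CN → C:1 N:1
  + Cl → Cl:1
Element totals:
  C: 8
  H: 7
  Cl: 1
  F: 3
  N: 1
Molecular formula: C8H7ClF3N.
  M = 8(12.0) + 7(1.007825) + 34.968853 + 3(18.998403) + 14.003074
    = 96.000000 + 7.054775 + 34.968853 + 56.995209 + 14.003074 = 209.021911

209.0219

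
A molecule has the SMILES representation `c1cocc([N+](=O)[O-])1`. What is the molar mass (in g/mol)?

113.07 g/mol

Atom tally by fragment:
  furan ring core → C:4 H:4 O:1
  (− 1 ring H displaced by substituents)
  + NO2 → N:1 O:2
Element totals:
  C: 4
  H: 3
  N: 1
  O: 3
Molecular formula: C4H3NO3.
  M = 4(12.011) + 3(1.008) + 14.007 + 3(15.999)
    = 48.044 + 3.024 + 14.007 + 47.997 = 113.072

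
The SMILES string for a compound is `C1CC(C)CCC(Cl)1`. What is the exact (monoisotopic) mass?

Atom tally by fragment:
  cyclohexane ring core → C:6 H:12
  (− 2 ring H displaced by substituents)
  + CH3 → C:1 H:3
  + Cl → Cl:1
Element totals:
  C: 7
  H: 13
  Cl: 1
Molecular formula: C7H13Cl.
  M = 7(12.0) + 13(1.007825) + 34.968853
    = 84.000000 + 13.101725 + 34.968853 = 132.070578

132.0706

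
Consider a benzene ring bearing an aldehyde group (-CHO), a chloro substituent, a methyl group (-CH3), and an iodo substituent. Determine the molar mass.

280.49 g/mol

Atom tally by fragment:
  benzene ring core → C:6 H:6
  (− 4 ring H displaced by substituents)
  + CHO → C:1 H:1 O:1
  + Cl → Cl:1
  + CH3 → C:1 H:3
  + I → I:1
Element totals:
  C: 8
  H: 6
  Cl: 1
  I: 1
  O: 1
Molecular formula: C8H6ClIO.
  M = 8(12.011) + 6(1.008) + 35.45 + 126.904 + 15.999
    = 96.088 + 6.048 + 35.450 + 126.904 + 15.999 = 280.489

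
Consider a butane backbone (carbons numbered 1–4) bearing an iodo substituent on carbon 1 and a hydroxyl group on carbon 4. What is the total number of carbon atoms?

4

Atom tally by fragment:
  ICH2 → C:1 H:2 I:1
  CH2 → C:1 H:2
  CH2 → C:1 H:2
  CH2OH → C:1 H:3 O:1
Element totals:
  C: 4
  H: 9
  I: 1
  O: 1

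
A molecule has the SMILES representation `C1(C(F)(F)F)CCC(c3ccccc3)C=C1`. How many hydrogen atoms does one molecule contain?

13

Atom tally by fragment:
  cyclohexene ring core → C:6 H:10
  (− 2 ring H displaced by substituents)
  + CF3 → C:1 F:3
  + C6H5 → C:6 H:5
Element totals:
  C: 13
  H: 13
  F: 3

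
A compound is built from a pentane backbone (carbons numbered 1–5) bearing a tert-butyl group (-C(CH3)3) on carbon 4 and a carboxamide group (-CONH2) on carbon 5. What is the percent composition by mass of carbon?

Atom tally by fragment:
  CH3 → C:1 H:3
  CH2 → C:1 H:2
  CH2 → C:1 H:2
  CH(C(CH3)3) → C:5 H:10
  CH2CONH2 → C:2 H:4 O:1 N:1
Element totals:
  C: 10
  H: 21
  N: 1
  O: 1
Molecular formula: C10H21NO.
Molar mass = 171.284 g/mol.
Mass from C: 10 × 12.011 = 120.110 g/mol.
%C = 120.110 / 171.284 × 100 = 70.12%.

70.12%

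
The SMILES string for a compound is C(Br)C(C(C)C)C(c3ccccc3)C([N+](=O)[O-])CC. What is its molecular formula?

Atom tally by fragment:
  BrCH2 → C:1 H:2 Br:1
  CH(CH(CH3)2) → C:4 H:8
  CH(C6H5) → C:7 H:6
  CH(NO2) → C:1 H:1 N:1 O:2
  CH2 → C:1 H:2
  CH3 → C:1 H:3
Element totals:
  C: 15
  H: 22
  Br: 1
  N: 1
  O: 2

C15H22BrNO2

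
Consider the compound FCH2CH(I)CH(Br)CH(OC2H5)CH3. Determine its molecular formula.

Atom tally by fragment:
  FCH2 → C:1 H:2 F:1
  CH(I) → C:1 H:1 I:1
  CH(Br) → C:1 H:1 Br:1
  CH(OC2H5) → C:3 H:6 O:1
  CH3 → C:1 H:3
Element totals:
  C: 7
  H: 13
  Br: 1
  F: 1
  I: 1
  O: 1

C7H13BrFIO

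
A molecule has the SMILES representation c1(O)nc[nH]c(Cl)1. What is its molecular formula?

Atom tally by fragment:
  imidazole ring core → C:3 H:4 N:2
  (− 2 ring H displaced by substituents)
  + OH → O:1 H:1
  + Cl → Cl:1
Element totals:
  C: 3
  H: 3
  Cl: 1
  N: 2
  O: 1

C3H3ClN2O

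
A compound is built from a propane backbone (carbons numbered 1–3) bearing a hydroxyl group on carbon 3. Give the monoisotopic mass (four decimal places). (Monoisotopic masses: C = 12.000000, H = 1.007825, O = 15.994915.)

Atom tally by fragment:
  CH3 → C:1 H:3
  CH2 → C:1 H:2
  CH2OH → C:1 H:3 O:1
Element totals:
  C: 3
  H: 8
  O: 1
Molecular formula: C3H8O.
  M = 3(12.0) + 8(1.007825) + 15.994915
    = 36.000000 + 8.062600 + 15.994915 = 60.057515

60.0575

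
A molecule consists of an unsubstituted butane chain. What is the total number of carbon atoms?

Atom tally by fragment:
  CH3 → C:1 H:3
  CH2 → C:1 H:2
  CH2 → C:1 H:2
  CH3 → C:1 H:3
Element totals:
  C: 4
  H: 10

4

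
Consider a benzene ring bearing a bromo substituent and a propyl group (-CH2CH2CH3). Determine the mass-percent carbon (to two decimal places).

54.30%

Atom tally by fragment:
  benzene ring core → C:6 H:6
  (− 2 ring H displaced by substituents)
  + Br → Br:1
  + CH2CH2CH3 → C:3 H:7
Element totals:
  C: 9
  H: 11
  Br: 1
Molecular formula: C9H11Br.
Molar mass = 199.091 g/mol.
Mass from C: 9 × 12.011 = 108.099 g/mol.
%C = 108.099 / 199.091 × 100 = 54.30%.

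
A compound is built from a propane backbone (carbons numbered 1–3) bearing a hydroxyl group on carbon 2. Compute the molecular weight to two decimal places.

60.10 g/mol

Atom tally by fragment:
  CH3 → C:1 H:3
  CH(OH) → C:1 H:2 O:1
  CH3 → C:1 H:3
Element totals:
  C: 3
  H: 8
  O: 1
Molecular formula: C3H8O.
  M = 3(12.011) + 8(1.008) + 15.999
    = 36.033 + 8.064 + 15.999 = 60.096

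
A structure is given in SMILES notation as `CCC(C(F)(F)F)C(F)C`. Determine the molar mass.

Atom tally by fragment:
  CH3 → C:1 H:3
  CH2 → C:1 H:2
  CH(CF3) → C:2 H:1 F:3
  CH(F) → C:1 H:1 F:1
  CH3 → C:1 H:3
Element totals:
  C: 6
  H: 10
  F: 4
Molecular formula: C6H10F4.
  M = 6(12.011) + 10(1.008) + 4(18.998)
    = 72.066 + 10.080 + 75.992 = 158.138

158.14 g/mol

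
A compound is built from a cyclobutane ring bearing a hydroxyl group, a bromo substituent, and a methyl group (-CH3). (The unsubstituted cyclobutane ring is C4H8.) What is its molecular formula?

Atom tally by fragment:
  cyclobutane ring core → C:4 H:8
  (− 3 ring H displaced by substituents)
  + OH → O:1 H:1
  + Br → Br:1
  + CH3 → C:1 H:3
Element totals:
  C: 5
  H: 9
  Br: 1
  O: 1

C5H9BrO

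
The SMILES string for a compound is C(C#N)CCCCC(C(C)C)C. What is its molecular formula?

Atom tally by fragment:
  NCCH2 → C:2 H:2 N:1
  CH2 → C:1 H:2
  CH2 → C:1 H:2
  CH2 → C:1 H:2
  CH2 → C:1 H:2
  CH(CH(CH3)2) → C:4 H:8
  CH3 → C:1 H:3
Element totals:
  C: 11
  H: 21
  N: 1

C11H21N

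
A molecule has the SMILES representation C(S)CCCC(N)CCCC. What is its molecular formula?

C9H21NS

Atom tally by fragment:
  HSCH2 → C:1 H:3 S:1
  CH2 → C:1 H:2
  CH2 → C:1 H:2
  CH2 → C:1 H:2
  CH(NH2) → C:1 H:3 N:1
  CH2 → C:1 H:2
  CH2 → C:1 H:2
  CH2 → C:1 H:2
  CH3 → C:1 H:3
Element totals:
  C: 9
  H: 21
  N: 1
  S: 1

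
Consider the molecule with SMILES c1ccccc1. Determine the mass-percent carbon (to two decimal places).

Atom tally by fragment:
  benzene ring core → C:6 H:6
Element totals:
  C: 6
  H: 6
Molecular formula: C6H6.
Molar mass = 78.114 g/mol.
Mass from C: 6 × 12.011 = 72.066 g/mol.
%C = 72.066 / 78.114 × 100 = 92.26%.

92.26%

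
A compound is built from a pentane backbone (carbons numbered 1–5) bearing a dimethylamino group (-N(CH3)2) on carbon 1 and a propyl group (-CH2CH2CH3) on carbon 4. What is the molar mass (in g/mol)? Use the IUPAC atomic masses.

157.30 g/mol

Atom tally by fragment:
  (CH3)2NCH2 → C:3 H:8 N:1
  CH2 → C:1 H:2
  CH2 → C:1 H:2
  CH(CH2CH2CH3) → C:4 H:8
  CH3 → C:1 H:3
Element totals:
  C: 10
  H: 23
  N: 1
Molecular formula: C10H23N.
  M = 10(12.011) + 23(1.008) + 14.007
    = 120.110 + 23.184 + 14.007 = 157.301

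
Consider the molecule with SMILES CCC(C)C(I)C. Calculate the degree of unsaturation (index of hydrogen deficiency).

Atom tally by fragment:
  CH3 → C:1 H:3
  CH2 → C:1 H:2
  CH(CH3) → C:2 H:4
  CH(I) → C:1 H:1 I:1
  CH3 → C:1 H:3
Element totals:
  C: 6
  H: 13
  I: 1
Molecular formula: C6H13I.
DoU = (2C + 2 + N − H − X) / 2 = (2·6 + 2 + 0 − 13 − 1) / 2 = 0.

0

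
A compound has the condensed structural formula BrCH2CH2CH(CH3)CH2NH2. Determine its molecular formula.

C5H12BrN

Atom tally by fragment:
  BrCH2 → C:1 H:2 Br:1
  CH2 → C:1 H:2
  CH(CH3) → C:2 H:4
  CH2NH2 → C:1 H:4 N:1
Element totals:
  C: 5
  H: 12
  Br: 1
  N: 1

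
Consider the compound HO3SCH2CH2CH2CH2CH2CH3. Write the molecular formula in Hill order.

Element totals:
  C: 6
  H: 14
  O: 3
  S: 1

C6H14O3S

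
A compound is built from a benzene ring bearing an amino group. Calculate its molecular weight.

Atom tally by fragment:
  benzene ring core → C:6 H:6
  (− 1 ring H displaced by substituents)
  + NH2 → N:1 H:2
Element totals:
  C: 6
  H: 7
  N: 1
Molecular formula: C6H7N.
  M = 6(12.011) + 7(1.008) + 14.007
    = 72.066 + 7.056 + 14.007 = 93.129

93.13 g/mol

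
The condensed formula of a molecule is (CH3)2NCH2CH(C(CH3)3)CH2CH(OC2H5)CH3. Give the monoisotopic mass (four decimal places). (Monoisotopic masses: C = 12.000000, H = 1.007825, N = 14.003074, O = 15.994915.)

215.2249

Atom tally by fragment:
  (CH3)2NCH2 → C:3 H:8 N:1
  CH(C(CH3)3) → C:5 H:10
  CH2 → C:1 H:2
  CH(OC2H5) → C:3 H:6 O:1
  CH3 → C:1 H:3
Element totals:
  C: 13
  H: 29
  N: 1
  O: 1
Molecular formula: C13H29NO.
  M = 13(12.0) + 29(1.007825) + 14.003074 + 15.994915
    = 156.000000 + 29.226925 + 14.003074 + 15.994915 = 215.224914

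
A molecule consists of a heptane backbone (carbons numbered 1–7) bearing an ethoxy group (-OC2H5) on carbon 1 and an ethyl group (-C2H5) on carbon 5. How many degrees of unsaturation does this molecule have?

Atom tally by fragment:
  C2H5OCH2 → C:3 H:7 O:1
  CH2 → C:1 H:2
  CH2 → C:1 H:2
  CH2 → C:1 H:2
  CH(C2H5) → C:3 H:6
  CH2 → C:1 H:2
  CH3 → C:1 H:3
Element totals:
  C: 11
  H: 24
  O: 1
Molecular formula: C11H24O.
DoU = (2C + 2 + N − H − X) / 2 = (2·11 + 2 + 0 − 24 − 0) / 2 = 0.

0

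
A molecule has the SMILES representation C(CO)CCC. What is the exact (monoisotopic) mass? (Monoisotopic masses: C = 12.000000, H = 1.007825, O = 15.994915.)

88.0888

Atom tally by fragment:
  HOCH2CH2 → C:2 H:5 O:1
  CH2 → C:1 H:2
  CH2 → C:1 H:2
  CH3 → C:1 H:3
Element totals:
  C: 5
  H: 12
  O: 1
Molecular formula: C5H12O.
  M = 5(12.0) + 12(1.007825) + 15.994915
    = 60.000000 + 12.093900 + 15.994915 = 88.088815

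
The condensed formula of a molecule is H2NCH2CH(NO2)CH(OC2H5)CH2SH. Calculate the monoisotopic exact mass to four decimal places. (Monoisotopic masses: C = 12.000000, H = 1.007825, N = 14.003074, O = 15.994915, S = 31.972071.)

194.0725

Atom tally by fragment:
  H2NCH2 → C:1 H:4 N:1
  CH(NO2) → C:1 H:1 N:1 O:2
  CH(OC2H5) → C:3 H:6 O:1
  CH2SH → C:1 H:3 S:1
Element totals:
  C: 6
  H: 14
  N: 2
  O: 3
  S: 1
Molecular formula: C6H14N2O3S.
  M = 6(12.0) + 14(1.007825) + 2(14.003074) + 3(15.994915) + 31.972071
    = 72.000000 + 14.109550 + 28.006148 + 47.984745 + 31.972071 = 194.072514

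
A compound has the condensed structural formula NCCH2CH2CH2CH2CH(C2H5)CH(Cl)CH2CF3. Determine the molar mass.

255.71 g/mol

Atom tally by fragment:
  NCCH2 → C:2 H:2 N:1
  CH2 → C:1 H:2
  CH2 → C:1 H:2
  CH2 → C:1 H:2
  CH(C2H5) → C:3 H:6
  CH(Cl) → C:1 H:1 Cl:1
  CH2CF3 → C:2 H:2 F:3
Element totals:
  C: 11
  H: 17
  Cl: 1
  F: 3
  N: 1
Molecular formula: C11H17ClF3N.
  M = 11(12.011) + 17(1.008) + 35.45 + 3(18.998) + 14.007
    = 132.121 + 17.136 + 35.450 + 56.994 + 14.007 = 255.708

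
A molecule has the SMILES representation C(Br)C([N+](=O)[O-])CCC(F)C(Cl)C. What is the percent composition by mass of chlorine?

12.82%

Atom tally by fragment:
  BrCH2 → C:1 H:2 Br:1
  CH(NO2) → C:1 H:1 N:1 O:2
  CH2 → C:1 H:2
  CH2 → C:1 H:2
  CH(F) → C:1 H:1 F:1
  CH(Cl) → C:1 H:1 Cl:1
  CH3 → C:1 H:3
Element totals:
  C: 7
  H: 12
  Br: 1
  Cl: 1
  F: 1
  N: 1
  O: 2
Molecular formula: C7H12BrClFNO2.
Molar mass = 276.530 g/mol.
Mass from Cl: 1 × 35.45 = 35.450 g/mol.
%Cl = 35.450 / 276.530 × 100 = 12.82%.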